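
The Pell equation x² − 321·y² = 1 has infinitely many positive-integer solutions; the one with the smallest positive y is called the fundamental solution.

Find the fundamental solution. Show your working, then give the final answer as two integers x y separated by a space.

215 12

[17; 1,10,1,34] for √321; ℓ=4 ⇒ convergent index 3
i=0: a=17 ⇒ p=17, q=1
i=1: a=1 ⇒ p=18, q=1
i=2: a=10 ⇒ p=197, q=11
i=3: a=1 ⇒ p=215, q=12
(x₁, y₁) = (215, 12);  215² − 321·12² = 1 ✓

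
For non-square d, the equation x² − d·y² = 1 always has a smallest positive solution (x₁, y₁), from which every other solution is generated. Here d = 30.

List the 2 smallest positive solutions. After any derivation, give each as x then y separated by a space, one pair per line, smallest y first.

11 2
241 44

[5; 2,10] for √30; ℓ=2 ⇒ convergent index 1
i=0: a=5 ⇒ p=5, q=1
i=1: a=2 ⇒ p=11, q=2
→ (11, 2).  Check: 11²=121, 30·2²=120, difference 1.
(11+2√30)^2 = 241 + 44√30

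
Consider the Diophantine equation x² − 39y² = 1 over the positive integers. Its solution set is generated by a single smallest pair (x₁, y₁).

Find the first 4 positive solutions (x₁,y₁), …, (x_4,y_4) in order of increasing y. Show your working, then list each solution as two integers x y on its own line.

25 4
1249 200
62425 9996
3120001 499600

√39 = [6; 4,12, …], period ℓ=2 (even) → k=1
a_0=6:  p_0=6·1+0=6,  q_0=6·0+1=1
a_1=4:  p_1=4·6+1=25,  q_1=4·1+0=4
→ (25, 4).  Check: 25²=625, 39·4²=624, difference 1.
(25+4√39)^2 = 1249 + 200√39
(25+4√39)^3 = 62425 + 9996√39
(25+4√39)^4 = 3120001 + 499600√39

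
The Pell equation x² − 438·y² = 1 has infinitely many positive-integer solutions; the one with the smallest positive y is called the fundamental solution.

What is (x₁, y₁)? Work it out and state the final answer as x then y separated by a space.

293 14

√438 = [20; 1,12,1,40, …], period ℓ=4 (even) → k=3
i=0: a=20 ⇒ p=20, q=1
…
i=2: a=12 ⇒ p=272, q=13
i=3: a=1 ⇒ p=293, q=14
(x₁, y₁) = (293, 14);  293² − 438·14² = 1 ✓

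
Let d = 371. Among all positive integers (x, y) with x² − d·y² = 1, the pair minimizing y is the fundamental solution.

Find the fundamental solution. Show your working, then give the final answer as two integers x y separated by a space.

1695 88

d=371: √d = [19; 3,1,4,1,3,38] (ℓ=6, even), read p_5/q_5
i=0: a=19 ⇒ p=19, q=1
i=1: a=3 ⇒ p=58, q=3
i=2: a=1 ⇒ p=77, q=4
…
i=4: a=1 ⇒ p=443, q=23
i=5: a=3 ⇒ p=1695, q=88
→ (1695, 88).  Check: 1695²=2873025, 371·88²=2873024, difference 1.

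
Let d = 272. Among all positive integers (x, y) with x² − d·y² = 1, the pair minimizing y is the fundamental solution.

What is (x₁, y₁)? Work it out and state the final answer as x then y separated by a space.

33 2

√272 = [16; 2,32, …], period ℓ=2 (even) → k=1
i=0: a=16 ⇒ p=16, q=1
i=1: a=2 ⇒ p=33, q=2
→ (33, 2).  Check: 33²=1089, 272·2²=1088, difference 1.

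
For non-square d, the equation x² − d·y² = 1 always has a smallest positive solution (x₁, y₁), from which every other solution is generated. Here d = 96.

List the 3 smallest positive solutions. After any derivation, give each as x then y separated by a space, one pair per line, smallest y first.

√96 = [9; 1,3,1,18, …], period ℓ=4 (even) → k=3
i=0: a=9 ⇒ p=9, q=1
…
i=2: a=3 ⇒ p=39, q=4
i=3: a=1 ⇒ p=49, q=5
fundamental: x₁=49, y₁=5  (since 2401 − 96·25 = 1)
(49+5√96)^2 = 4801 + 490√96
(49+5√96)^3 = 470449 + 48015√96

49 5
4801 490
470449 48015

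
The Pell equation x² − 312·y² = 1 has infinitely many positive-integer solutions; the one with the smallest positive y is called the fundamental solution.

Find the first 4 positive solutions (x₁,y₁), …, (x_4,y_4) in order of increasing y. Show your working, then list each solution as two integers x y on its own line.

√312 = [17; 1,1,1,34, …], period ℓ=4 (even) → k=3
a_0=17:  p_0=17·1+0=17,  q_0=17·0+1=1
a_1=1:  p_1=1·17+1=18,  q_1=1·1+0=1
a_2=1:  p_2=1·18+17=35,  q_2=1·1+1=2
a_3=1:  p_3=1·35+18=53,  q_3=1·2+1=3
→ (53, 3).  Check: 53²=2809, 312·3²=2808, difference 1.
k=2:  x_2 = 53·53+312·3·3 = 5617,  y_2 = 53·3+3·53 = 318
k=3:  x_3 = 53·5617+312·3·318 = 595349,  y_3 = 53·318+3·5617 = 33705
k=4:  x_4 = 53·595349+312·3·33705 = 63101377,  y_4 = 53·33705+3·595349 = 3572412

53 3
5617 318
595349 33705
63101377 3572412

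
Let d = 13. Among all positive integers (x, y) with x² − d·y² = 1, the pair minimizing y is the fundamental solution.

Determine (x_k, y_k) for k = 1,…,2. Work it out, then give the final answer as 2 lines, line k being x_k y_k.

649 180
842401 233640

d=13: √d = [3; 1,1,1,1,6] (ℓ=5, odd), read p_9/q_9
i=0: a=3 ⇒ p=3, q=1
i=1: a=1 ⇒ p=4, q=1
i=2: a=1 ⇒ p=7, q=2
i=3: a=1 ⇒ p=11, q=3
i=4: a=1 ⇒ p=18, q=5
…
i=6: a=1 ⇒ p=137, q=38
…
i=8: a=1 ⇒ p=393, q=109
i=9: a=1 ⇒ p=649, q=180
fundamental: x₁=649, y₁=180  (since 421201 − 13·32400 = 1)
(649+180√13)^2 = 842401 + 233640√13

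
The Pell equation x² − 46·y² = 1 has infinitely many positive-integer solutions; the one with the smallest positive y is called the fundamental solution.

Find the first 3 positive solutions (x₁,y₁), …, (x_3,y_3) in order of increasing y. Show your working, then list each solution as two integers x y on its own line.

24335 3588
1184384449 174627960
57643991108495 8499142809612

√46 = [6; 1,3,1,1,2,6,2,1,1,3,1,12, …], period ℓ=12 (even) → k=11
a_0=6:  p_0=6·1+0=6,  q_0=6·0+1=1
a_1=1:  p_1=1·6+1=7,  q_1=1·1+0=1
…
a_3=1:  p_3=1·27+7=34,  q_3=1·4+1=5
a_4=1:  p_4=1·34+27=61,  q_4=1·5+4=9
…
a_6=6:  p_6=6·156+61=997,  q_6=6·23+9=147
a_7=2:  p_7=2·997+156=2150,  q_7=2·147+23=317
a_8=1:  p_8=1·2150+997=3147,  q_8=1·317+147=464
…
a_10=3:  p_10=3·5297+3147=19038,  q_10=3·781+464=2807
a_11=1:  p_11=1·19038+5297=24335,  q_11=1·2807+781=3588
→ (24335, 3588).  Check: 24335²=592192225, 46·3588²=592192224, difference 1.
(x_2, y_2) = (24335·24335 + 46·3588·3588, 24335·3588 + 3588·24335) = (1184384449, 174627960)
(x_3, y_3) = (24335·1184384449 + 46·3588·174627960, 24335·174627960 + 3588·1184384449) = (57643991108495, 8499142809612)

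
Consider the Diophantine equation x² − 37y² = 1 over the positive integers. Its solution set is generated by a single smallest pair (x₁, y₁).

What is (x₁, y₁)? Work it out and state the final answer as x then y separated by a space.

73 12

√37 → a₀=6, period (12); ℓ=1 odd so k=1
i=0: a=6 ⇒ p=6, q=1
i=1: a=12 ⇒ p=73, q=12
fundamental: x₁=73, y₁=12  (since 5329 − 37·144 = 1)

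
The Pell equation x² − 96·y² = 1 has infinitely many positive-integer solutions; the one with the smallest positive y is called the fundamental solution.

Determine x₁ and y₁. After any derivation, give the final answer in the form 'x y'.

d=96: √d = [9; 1,3,1,18] (ℓ=4, even), read p_3/q_3
a_0=9:  p_0=9·1+0=9,  q_0=9·0+1=1
a_1=1:  p_1=1·9+1=10,  q_1=1·1+0=1
a_2=3:  p_2=3·10+9=39,  q_2=3·1+1=4
a_3=1:  p_3=1·39+10=49,  q_3=1·4+1=5
(x₁, y₁) = (49, 5);  49² − 96·5² = 1 ✓

49 5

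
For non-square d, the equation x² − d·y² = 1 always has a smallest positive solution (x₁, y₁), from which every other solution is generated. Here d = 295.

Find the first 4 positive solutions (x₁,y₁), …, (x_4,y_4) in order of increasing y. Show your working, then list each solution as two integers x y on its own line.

2024999 117900
8201241900001 477494764200
33215013292518224999 1933852840020353700
134520737404664024967600001 7832100134376274949528400

d=295: √d = [17; 5,1,2,3,2,6,2,3,2,1,5,34] (ℓ=12, even), read p_11/q_11
i=0: a=17 ⇒ p=17, q=1
…
i=2: a=1 ⇒ p=103, q=6
i=3: a=2 ⇒ p=292, q=17
i=4: a=3 ⇒ p=979, q=57
i=5: a=2 ⇒ p=2250, q=131
…
i=7: a=2 ⇒ p=31208, q=1817
i=8: a=3 ⇒ p=108103, q=6294
i=9: a=2 ⇒ p=247414, q=14405
i=10: a=1 ⇒ p=355517, q=20699
i=11: a=5 ⇒ p=2024999, q=117900
→ (2024999, 117900).  Check: 2024999²=4100620950001, 295·117900²=4100620950000, difference 1.
(x_2, y_2) = (2024999·2024999 + 295·117900·117900, 2024999·117900 + 117900·2024999) = (8201241900001, 477494764200)
(x_3, y_3) = (2024999·8201241900001 + 295·117900·477494764200, 2024999·477494764200 + 117900·8201241900001) = (33215013292518224999, 1933852840020353700)
(x_4, y_4) = (2024999·33215013292518224999 + 295·117900·1933852840020353700, 2024999·1933852840020353700 + 117900·33215013292518224999) = (134520737404664024967600001, 7832100134376274949528400)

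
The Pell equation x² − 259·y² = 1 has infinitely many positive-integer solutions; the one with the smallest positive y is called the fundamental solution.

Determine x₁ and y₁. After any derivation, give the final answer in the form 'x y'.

847225 52644

√259 → a₀=16, period (10,1,2,3,4,3,2,1,10,32); ℓ=10 even so k=9
a_0=16:  p_0=16·1+0=16,  q_0=16·0+1=1
a_1=10:  p_1=10·16+1=161,  q_1=10·1+0=10
…
a_5=4:  p_5=4·1722+515=7403,  q_5=4·107+32=460
a_6=3:  p_6=3·7403+1722=23931,  q_6=3·460+107=1487
…
a_8=1:  p_8=1·55265+23931=79196,  q_8=1·3434+1487=4921
a_9=10:  p_9=10·79196+55265=847225,  q_9=10·4921+3434=52644
(x₁, y₁) = (847225, 52644);  847225² − 259·52644² = 1 ✓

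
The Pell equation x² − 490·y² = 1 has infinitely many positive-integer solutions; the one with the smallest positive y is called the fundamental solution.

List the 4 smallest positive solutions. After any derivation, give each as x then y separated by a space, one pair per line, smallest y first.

√490 = [22; 7,2,1,4,4,4,1,2,7,44, …], period ℓ=10 (even) → k=9
a_0=22:  p_0=22·1+0=22,  q_0=22·0+1=1
a_1=7:  p_1=7·22+1=155,  q_1=7·1+0=7
a_2=2:  p_2=2·155+22=332,  q_2=2·7+1=15
a_3=1:  p_3=1·332+155=487,  q_3=1·15+7=22
a_4=4:  p_4=4·487+332=2280,  q_4=4·22+15=103
…
a_6=4:  p_6=4·9607+2280=40708,  q_6=4·434+103=1839
…
a_8=2:  p_8=2·50315+40708=141338,  q_8=2·2273+1839=6385
a_9=7:  p_9=7·141338+50315=1039681,  q_9=7·6385+2273=46968
(x₁, y₁) = (1039681, 46968);  1039681² − 490·46968² = 1 ✓
(x_2, y_2) = (1039681·1039681 + 490·46968·46968, 1039681·46968 + 46968·1039681) = (2161873163521, 97663474416)
(x_3, y_3) = (1039681·2161873163521 + 490·46968·97663474416, 1039681·97663474416 + 46968·2161873163521) = (4495316905044313921, 203077717488555624)
(x_4, y_4) = (1039681·4495316905044313921 + 490·46968·203077717488555624, 1039681·203077717488555624 + 46968·4495316905044313921) = (9347391150304592810234881, 422272088792340335957472)

1039681 46968
2161873163521 97663474416
4495316905044313921 203077717488555624
9347391150304592810234881 422272088792340335957472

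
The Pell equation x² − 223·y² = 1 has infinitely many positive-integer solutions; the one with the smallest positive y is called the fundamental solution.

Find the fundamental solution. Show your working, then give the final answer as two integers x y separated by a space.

d=223: √d = [14; 1,13,1,28] (ℓ=4, even), read p_3/q_3
k=0  a_k=14  p_k/q_k = 14/1
…
k=2  a_k=13  p_k/q_k = 209/14
k=3  a_k=1  p_k/q_k = 224/15
fundamental: x₁=224, y₁=15  (since 50176 − 223·225 = 1)

224 15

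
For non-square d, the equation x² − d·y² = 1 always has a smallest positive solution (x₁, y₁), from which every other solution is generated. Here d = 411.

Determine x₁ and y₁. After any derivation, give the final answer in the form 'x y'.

d=411: √d = [20; 3,1,1,1,19,1,1,1,3,40] (ℓ=10, even), read p_9/q_9
k=0  a_k=20  p_k/q_k = 20/1
k=1  a_k=3  p_k/q_k = 61/3
k=2  a_k=1  p_k/q_k = 81/4
…
k=4  a_k=1  p_k/q_k = 223/11
k=5  a_k=19  p_k/q_k = 4379/216
…
k=8  a_k=1  p_k/q_k = 13583/670
k=9  a_k=3  p_k/q_k = 49730/2453
(x₁, y₁) = (49730, 2453);  49730² − 411·2453² = 1 ✓

49730 2453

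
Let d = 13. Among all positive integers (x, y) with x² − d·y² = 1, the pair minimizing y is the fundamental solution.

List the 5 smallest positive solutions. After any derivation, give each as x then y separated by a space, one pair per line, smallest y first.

649 180
842401 233640
1093435849 303264540
1419278889601 393637139280
1842222905266249 510940703520900

√13 = [3; 1,1,1,1,6, …], period ℓ=5 (odd) → k=9
step 0: (3, 1)  from 3·(1,0) + (0,1)
step 1: (4, 1)  from 1·(3,1) + (1,0)
…
step 3: (11, 3)  from 1·(7,2) + (4,1)
…
step 8: (393, 109)  from 1·(256,71) + (137,38)
step 9: (649, 180)  from 1·(393,109) + (256,71)
(x₁, y₁) = (649, 180);  649² − 13·180² = 1 ✓
k=2:  x_2 = 649·649+13·180·180 = 842401,  y_2 = 649·180+180·649 = 233640
k=3:  x_3 = 649·842401+13·180·233640 = 1093435849,  y_3 = 649·233640+180·842401 = 303264540
k=4:  x_4 = 649·1093435849+13·180·303264540 = 1419278889601,  y_4 = 649·303264540+180·1093435849 = 393637139280
k=5:  x_5 = 649·1419278889601+13·180·393637139280 = 1842222905266249,  y_5 = 649·393637139280+180·1419278889601 = 510940703520900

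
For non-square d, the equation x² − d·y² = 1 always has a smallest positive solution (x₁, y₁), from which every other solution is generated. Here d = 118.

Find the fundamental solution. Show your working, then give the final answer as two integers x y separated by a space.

306917 28254

√118 = [10; 1,6,3,2,10,2,3,6,1,20, …], period ℓ=10 (even) → k=9
a_0=10:  p_0=10·1+0=10,  q_0=10·0+1=1
a_1=1:  p_1=1·10+1=11,  q_1=1·1+0=1
…
a_6=2:  p_6=2·5779+554=12112,  q_6=2·532+51=1115
a_7=3:  p_7=3·12112+5779=42115,  q_7=3·1115+532=3877
a_8=6:  p_8=6·42115+12112=264802,  q_8=6·3877+1115=24377
a_9=1:  p_9=1·264802+42115=306917,  q_9=1·24377+3877=28254
→ (306917, 28254).  Check: 306917²=94198044889, 118·28254²=94198044888, difference 1.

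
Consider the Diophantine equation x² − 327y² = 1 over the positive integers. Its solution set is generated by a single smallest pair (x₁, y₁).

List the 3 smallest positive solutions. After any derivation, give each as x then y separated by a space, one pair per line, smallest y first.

217 12
94177 5208
40872601 2260260

d=327: √d = [18; 12,36] (ℓ=2, even), read p_1/q_1
k=0  a_k=18  p_k/q_k = 18/1
k=1  a_k=12  p_k/q_k = 217/12
(x₁, y₁) = (217, 12);  217² − 327·12² = 1 ✓
k=2:  x_2 = 217·217+327·12·12 = 94177,  y_2 = 217·12+12·217 = 5208
k=3:  x_3 = 217·94177+327·12·5208 = 40872601,  y_3 = 217·5208+12·94177 = 2260260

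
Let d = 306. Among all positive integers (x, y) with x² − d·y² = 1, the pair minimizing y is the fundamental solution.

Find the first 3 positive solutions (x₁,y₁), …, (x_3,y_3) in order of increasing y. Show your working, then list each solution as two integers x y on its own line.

35 2
2449 140
171395 9798

√306 → a₀=17, period (2,34); ℓ=2 even so k=1
a_0=17:  p_0=17·1+0=17,  q_0=17·0+1=1
a_1=2:  p_1=2·17+1=35,  q_1=2·1+0=2
(x₁, y₁) = (35, 2);  35² − 306·2² = 1 ✓
n=2: (35,2)∘(35,2) = (35·35+306·2·2, 35·2+2·35) = (2449,140)
n=3: (2449,140)∘(35,2) = (35·2449+306·2·140, 35·140+2·2449) = (171395,9798)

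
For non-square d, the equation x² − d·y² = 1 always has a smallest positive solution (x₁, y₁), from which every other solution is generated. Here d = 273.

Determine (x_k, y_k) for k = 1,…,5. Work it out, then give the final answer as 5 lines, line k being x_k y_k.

727 44
1057057 63976
1536960151 93021060
2234739002497 135252557264
3249308972670487 196657125240796

√273 = [16; 1,1,10,1,1,32, …], period ℓ=6 (even) → k=5
k=0  a_k=16  p_k/q_k = 16/1
k=1  a_k=1  p_k/q_k = 17/1
k=2  a_k=1  p_k/q_k = 33/2
k=3  a_k=10  p_k/q_k = 347/21
k=4  a_k=1  p_k/q_k = 380/23
k=5  a_k=1  p_k/q_k = 727/44
(x₁, y₁) = (727, 44);  727² − 273·44² = 1 ✓
n=2: (727,44)∘(727,44) = (727·727+273·44·44, 727·44+44·727) = (1057057,63976)
n=3: (1057057,63976)∘(727,44) = (727·1057057+273·44·63976, 727·63976+44·1057057) = (1536960151,93021060)
n=4: (1536960151,93021060)∘(727,44) = (727·1536960151+273·44·93021060, 727·93021060+44·1536960151) = (2234739002497,135252557264)
n=5: (2234739002497,135252557264)∘(727,44) = (727·2234739002497+273·44·135252557264, 727·135252557264+44·2234739002497) = (3249308972670487,196657125240796)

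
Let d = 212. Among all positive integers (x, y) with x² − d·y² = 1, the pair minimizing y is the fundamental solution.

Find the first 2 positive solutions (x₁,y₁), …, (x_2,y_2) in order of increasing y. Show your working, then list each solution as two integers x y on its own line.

66249 4550
8777860001 602865900

d=212: √d = [14; 1,1,3,1,1,…,1,1,28] (ℓ=14, even), read p_13/q_13
k=0  a_k=14  p_k/q_k = 14/1
k=1  a_k=1  p_k/q_k = 15/1
k=2  a_k=1  p_k/q_k = 29/2
k=3  a_k=3  p_k/q_k = 102/7
k=4  a_k=1  p_k/q_k = 131/9
k=5  a_k=1  p_k/q_k = 233/16
k=6  a_k=1  p_k/q_k = 364/25
k=7  a_k=6  p_k/q_k = 2417/166
…
k=9  a_k=1  p_k/q_k = 5198/357
k=10  a_k=1  p_k/q_k = 7979/548
k=11  a_k=3  p_k/q_k = 29135/2001
k=12  a_k=1  p_k/q_k = 37114/2549
k=13  a_k=1  p_k/q_k = 66249/4550
fundamental: x₁=66249, y₁=4550  (since 4388930001 − 212·20702500 = 1)
(x_2, y_2) = (66249·66249 + 212·4550·4550, 66249·4550 + 4550·66249) = (8777860001, 602865900)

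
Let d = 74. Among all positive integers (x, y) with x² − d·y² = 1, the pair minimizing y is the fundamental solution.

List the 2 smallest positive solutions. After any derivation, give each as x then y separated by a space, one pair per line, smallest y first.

√74 = [8; 1,1,1,1,16, …], period ℓ=5 (odd) → k=9
i=0: a=8 ⇒ p=8, q=1
i=1: a=1 ⇒ p=9, q=1
…
i=4: a=1 ⇒ p=43, q=5
…
i=7: a=1 ⇒ p=1471, q=171
i=8: a=1 ⇒ p=2228, q=259
i=9: a=1 ⇒ p=3699, q=430
(x₁, y₁) = (3699, 430);  3699² − 74·430² = 1 ✓
(x_2, y_2) = (3699·3699 + 74·430·430, 3699·430 + 430·3699) = (27365201, 3181140)

3699 430
27365201 3181140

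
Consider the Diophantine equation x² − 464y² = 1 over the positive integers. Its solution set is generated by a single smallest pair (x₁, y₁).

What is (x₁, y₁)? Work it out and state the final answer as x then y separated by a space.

√464 → a₀=21, period (1,1,5,1,1,1,5,1,1,42); ℓ=10 even so k=9
i=0: a=21 ⇒ p=21, q=1
i=1: a=1 ⇒ p=22, q=1
…
i=8: a=1 ⇒ p=5299, q=246
i=9: a=1 ⇒ p=9801, q=455
fundamental: x₁=9801, y₁=455  (since 96059601 − 464·207025 = 1)

9801 455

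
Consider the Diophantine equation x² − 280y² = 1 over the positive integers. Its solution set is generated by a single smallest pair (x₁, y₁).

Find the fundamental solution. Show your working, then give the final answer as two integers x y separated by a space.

[16; 1,2,1,2,1,32] for √280; ℓ=6 ⇒ convergent index 5
i=0: a=16 ⇒ p=16, q=1
…
i=2: a=2 ⇒ p=50, q=3
…
i=4: a=2 ⇒ p=184, q=11
i=5: a=1 ⇒ p=251, q=15
(x₁, y₁) = (251, 15);  251² − 280·15² = 1 ✓

251 15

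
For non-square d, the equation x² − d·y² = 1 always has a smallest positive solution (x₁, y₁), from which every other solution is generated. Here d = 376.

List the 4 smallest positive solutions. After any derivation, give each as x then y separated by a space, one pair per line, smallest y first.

√376 → a₀=19, period (2,1,1,3,1,…,1,2,38); ℓ=16 even so k=15
step 0: (19, 1)  from 19·(1,0) + (0,1)
…
step 2: (58, 3)  from 1·(39,2) + (19,1)
step 3: (97, 5)  from 1·(58,3) + (39,2)
step 4: (349, 18)  from 3·(97,5) + (58,3)
step 5: (446, 23)  from 1·(349,18) + (97,5)
…
step 7: (2928, 151)  from 2·(1241,64) + (446,23)
step 8: (12953, 668)  from 4·(2928,151) + (1241,64)
…
step 10: (70621, 3642)  from 2·(28834,1487) + (12953,668)
…
step 13: (468441, 24158)  from 1·(368986,19029) + (99455,5129)
step 14: (837427, 43187)  from 1·(468441,24158) + (368986,19029)
step 15: (2143295, 110532)  from 2·(837427,43187) + (468441,24158)
(x₁, y₁) = (2143295, 110532);  2143295² − 376·110532² = 1 ✓
(2143295+110532√376)^2 = 9187426914049 + 473805365880√376
(2143295+110532√376)^3 = 39382732335491159615 + 2031009343327438668√376
(2143295+110532√376)^4 = 168817626601983862467148801 + 8706104341013491514496240√376

2143295 110532
9187426914049 473805365880
39382732335491159615 2031009343327438668
168817626601983862467148801 8706104341013491514496240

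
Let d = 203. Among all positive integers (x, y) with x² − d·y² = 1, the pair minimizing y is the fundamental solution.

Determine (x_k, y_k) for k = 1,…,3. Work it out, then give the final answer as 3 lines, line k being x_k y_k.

57 4
6497 456
740601 51980

√203 = [14; 4,28, …], period ℓ=2 (even) → k=1
step 0: (14, 1)  from 14·(1,0) + (0,1)
step 1: (57, 4)  from 4·(14,1) + (1,0)
fundamental: x₁=57, y₁=4  (since 3249 − 203·16 = 1)
(x_2, y_2) = (57·57 + 203·4·4, 57·4 + 4·57) = (6497, 456)
(x_3, y_3) = (57·6497 + 203·4·456, 57·456 + 4·6497) = (740601, 51980)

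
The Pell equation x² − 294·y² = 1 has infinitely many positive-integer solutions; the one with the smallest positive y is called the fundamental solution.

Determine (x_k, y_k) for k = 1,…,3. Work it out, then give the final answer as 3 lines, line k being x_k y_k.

√294 = [17; 6,1,4,1,6,34, …], period ℓ=6 (even) → k=5
a_0=17:  p_0=17·1+0=17,  q_0=17·0+1=1
a_1=6:  p_1=6·17+1=103,  q_1=6·1+0=6
a_2=1:  p_2=1·103+17=120,  q_2=1·6+1=7
a_3=4:  p_3=4·120+103=583,  q_3=4·7+6=34
a_4=1:  p_4=1·583+120=703,  q_4=1·34+7=41
a_5=6:  p_5=6·703+583=4801,  q_5=6·41+34=280
(x₁, y₁) = (4801, 280);  4801² − 294·280² = 1 ✓
(x_2, y_2) = (4801·4801 + 294·280·280, 4801·280 + 280·4801) = (46099201, 2688560)
(x_3, y_3) = (4801·46099201 + 294·280·2688560, 4801·2688560 + 280·46099201) = (442644523201, 25815552840)

4801 280
46099201 2688560
442644523201 25815552840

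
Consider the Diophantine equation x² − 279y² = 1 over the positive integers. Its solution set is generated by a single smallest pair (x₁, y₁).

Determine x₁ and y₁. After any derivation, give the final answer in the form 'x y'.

1520 91

√279 = [16; 1,2,2,1,2,2,1,32, …], period ℓ=8 (even) → k=7
i=0: a=16 ⇒ p=16, q=1
…
i=3: a=2 ⇒ p=117, q=7
i=4: a=1 ⇒ p=167, q=10
…
i=6: a=2 ⇒ p=1069, q=64
i=7: a=1 ⇒ p=1520, q=91
(x₁, y₁) = (1520, 91);  1520² − 279·91² = 1 ✓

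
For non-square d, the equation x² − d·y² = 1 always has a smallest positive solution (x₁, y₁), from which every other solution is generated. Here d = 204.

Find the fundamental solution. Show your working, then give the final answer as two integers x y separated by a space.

4999 350

[14; 3,1,1,6,1,1,3,28] for √204; ℓ=8 ⇒ convergent index 7
i=0: a=14 ⇒ p=14, q=1
…
i=3: a=1 ⇒ p=100, q=7
i=4: a=6 ⇒ p=657, q=46
i=5: a=1 ⇒ p=757, q=53
i=6: a=1 ⇒ p=1414, q=99
i=7: a=3 ⇒ p=4999, q=350
(x₁, y₁) = (4999, 350);  4999² − 204·350² = 1 ✓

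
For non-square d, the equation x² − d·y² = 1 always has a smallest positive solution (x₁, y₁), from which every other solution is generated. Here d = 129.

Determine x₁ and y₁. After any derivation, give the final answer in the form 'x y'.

[11; 2,1,3,1,6,1,3,1,2,22] for √129; ℓ=10 ⇒ convergent index 9
i=0: a=11 ⇒ p=11, q=1
i=1: a=2 ⇒ p=23, q=2
i=2: a=1 ⇒ p=34, q=3
i=3: a=3 ⇒ p=125, q=11
…
i=5: a=6 ⇒ p=1079, q=95
i=6: a=1 ⇒ p=1238, q=109
i=7: a=3 ⇒ p=4793, q=422
i=8: a=1 ⇒ p=6031, q=531
i=9: a=2 ⇒ p=16855, q=1484
→ (16855, 1484).  Check: 16855²=284091025, 129·1484²=284091024, difference 1.

16855 1484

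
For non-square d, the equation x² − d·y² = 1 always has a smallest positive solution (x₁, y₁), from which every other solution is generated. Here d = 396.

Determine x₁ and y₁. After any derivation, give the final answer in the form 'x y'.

d=396: √d = [19; 1,8,1,38] (ℓ=4, even), read p_3/q_3
a_0=19:  p_0=19·1+0=19,  q_0=19·0+1=1
…
a_2=8:  p_2=8·20+19=179,  q_2=8·1+1=9
a_3=1:  p_3=1·179+20=199,  q_3=1·9+1=10
(x₁, y₁) = (199, 10);  199² − 396·10² = 1 ✓

199 10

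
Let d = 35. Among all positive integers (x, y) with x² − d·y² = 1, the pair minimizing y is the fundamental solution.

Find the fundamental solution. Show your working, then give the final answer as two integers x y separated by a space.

6 1

√35 = [5; 1,10, …], period ℓ=2 (even) → k=1
step 0: (5, 1)  from 5·(1,0) + (0,1)
step 1: (6, 1)  from 1·(5,1) + (1,0)
fundamental: x₁=6, y₁=1  (since 36 − 35·1 = 1)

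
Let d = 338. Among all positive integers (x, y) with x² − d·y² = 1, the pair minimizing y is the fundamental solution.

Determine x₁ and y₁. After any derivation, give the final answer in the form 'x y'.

114243 6214

d=338: √d = [18; 2,1,1,2,36] (ℓ=5, odd), read p_9/q_9
a_0=18:  p_0=18·1+0=18,  q_0=18·0+1=1
a_1=2:  p_1=2·18+1=37,  q_1=2·1+0=2
…
a_3=1:  p_3=1·55+37=92,  q_3=1·3+2=5
a_4=2:  p_4=2·92+55=239,  q_4=2·5+3=13
a_5=36:  p_5=36·239+92=8696,  q_5=36·13+5=473
…
a_7=1:  p_7=1·17631+8696=26327,  q_7=1·959+473=1432
a_8=1:  p_8=1·26327+17631=43958,  q_8=1·1432+959=2391
a_9=2:  p_9=2·43958+26327=114243,  q_9=2·2391+1432=6214
fundamental: x₁=114243, y₁=6214  (since 13051463049 − 338·38613796 = 1)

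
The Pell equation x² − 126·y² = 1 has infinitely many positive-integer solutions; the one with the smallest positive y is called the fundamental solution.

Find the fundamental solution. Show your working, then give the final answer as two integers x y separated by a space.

[11; 4,2,4,22] for √126; ℓ=4 ⇒ convergent index 3
k=0  a_k=11  p_k/q_k = 11/1
k=1  a_k=4  p_k/q_k = 45/4
k=2  a_k=2  p_k/q_k = 101/9
k=3  a_k=4  p_k/q_k = 449/40
(x₁, y₁) = (449, 40);  449² − 126·40² = 1 ✓

449 40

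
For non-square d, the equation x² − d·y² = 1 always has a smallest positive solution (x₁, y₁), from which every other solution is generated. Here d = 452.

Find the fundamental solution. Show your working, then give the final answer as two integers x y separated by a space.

√452 → a₀=21, period (3,1,5,3,10,3,5,1,3,42); ℓ=10 even so k=9
a_0=21:  p_0=21·1+0=21,  q_0=21·0+1=1
a_1=3:  p_1=3·21+1=64,  q_1=3·1+0=3
a_2=1:  p_2=1·64+21=85,  q_2=1·3+1=4
…
a_4=3:  p_4=3·489+85=1552,  q_4=3·23+4=73
a_5=10:  p_5=10·1552+489=16009,  q_5=10·73+23=753
a_6=3:  p_6=3·16009+1552=49579,  q_6=3·753+73=2332
a_7=5:  p_7=5·49579+16009=263904,  q_7=5·2332+753=12413
a_8=1:  p_8=1·263904+49579=313483,  q_8=1·12413+2332=14745
a_9=3:  p_9=3·313483+263904=1204353,  q_9=3·14745+12413=56648
(x₁, y₁) = (1204353, 56648);  1204353² − 452·56648² = 1 ✓

1204353 56648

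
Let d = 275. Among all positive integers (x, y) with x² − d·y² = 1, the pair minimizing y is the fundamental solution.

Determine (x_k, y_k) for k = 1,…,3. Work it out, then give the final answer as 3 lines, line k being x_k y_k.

d=275: √d = [16; 1,1,2,1,1,32] (ℓ=6, even), read p_5/q_5
i=0: a=16 ⇒ p=16, q=1
…
i=4: a=1 ⇒ p=116, q=7
i=5: a=1 ⇒ p=199, q=12
fundamental: x₁=199, y₁=12  (since 39601 − 275·144 = 1)
(x_2, y_2) = (199·199 + 275·12·12, 199·12 + 12·199) = (79201, 4776)
(x_3, y_3) = (199·79201 + 275·12·4776, 199·4776 + 12·79201) = (31521799, 1900836)

199 12
79201 4776
31521799 1900836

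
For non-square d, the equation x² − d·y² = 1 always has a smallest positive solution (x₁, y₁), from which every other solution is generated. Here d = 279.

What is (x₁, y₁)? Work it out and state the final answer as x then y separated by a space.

√279 → a₀=16, period (1,2,2,1,2,2,1,32); ℓ=8 even so k=7
step 0: (16, 1)  from 16·(1,0) + (0,1)
step 1: (17, 1)  from 1·(16,1) + (1,0)
step 2: (50, 3)  from 2·(17,1) + (16,1)
step 3: (117, 7)  from 2·(50,3) + (17,1)
step 4: (167, 10)  from 1·(117,7) + (50,3)
step 5: (451, 27)  from 2·(167,10) + (117,7)
step 6: (1069, 64)  from 2·(451,27) + (167,10)
step 7: (1520, 91)  from 1·(1069,64) + (451,27)
fundamental: x₁=1520, y₁=91  (since 2310400 − 279·8281 = 1)

1520 91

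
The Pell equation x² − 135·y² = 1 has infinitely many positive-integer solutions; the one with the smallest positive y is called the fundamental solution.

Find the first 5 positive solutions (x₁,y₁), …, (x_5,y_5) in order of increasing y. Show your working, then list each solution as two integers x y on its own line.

[11; 1,1,1,1,1,1,1,22] for √135; ℓ=8 ⇒ convergent index 7
step 0: (11, 1)  from 11·(1,0) + (0,1)
…
step 2: (23, 2)  from 1·(12,1) + (11,1)
step 3: (35, 3)  from 1·(23,2) + (12,1)
…
step 5: (93, 8)  from 1·(58,5) + (35,3)
step 6: (151, 13)  from 1·(93,8) + (58,5)
step 7: (244, 21)  from 1·(151,13) + (93,8)
fundamental: x₁=244, y₁=21  (since 59536 − 135·441 = 1)
n=2: (244,21)∘(244,21) = (244·244+135·21·21, 244·21+21·244) = (119071,10248)
n=3: (119071,10248)∘(244,21) = (244·119071+135·21·10248, 244·10248+21·119071) = (58106404,5001003)
n=4: (58106404,5001003)∘(244,21) = (244·58106404+135·21·5001003, 244·5001003+21·58106404) = (28355806081,2440479216)
n=5: (28355806081,2440479216)∘(244,21) = (244·28355806081+135·21·2440479216, 244·2440479216+21·28355806081) = (13837575261124,1190948856405)

244 21
119071 10248
58106404 5001003
28355806081 2440479216
13837575261124 1190948856405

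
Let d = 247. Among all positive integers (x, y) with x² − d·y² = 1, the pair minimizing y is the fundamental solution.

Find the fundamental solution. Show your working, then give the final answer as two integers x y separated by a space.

85292 5427

[15; 1,2,1,1,9,1,9,1,1,2,1,30] for √247; ℓ=12 ⇒ convergent index 11
step 0: (15, 1)  from 15·(1,0) + (0,1)
…
step 2: (47, 3)  from 2·(16,1) + (15,1)
…
step 5: (1053, 67)  from 9·(110,7) + (63,4)
step 6: (1163, 74)  from 1·(1053,67) + (110,7)
…
step 8: (12683, 807)  from 1·(11520,733) + (1163,74)
…
step 10: (61089, 3887)  from 2·(24203,1540) + (12683,807)
step 11: (85292, 5427)  from 1·(61089,3887) + (24203,1540)
fundamental: x₁=85292, y₁=5427  (since 7274725264 − 247·29452329 = 1)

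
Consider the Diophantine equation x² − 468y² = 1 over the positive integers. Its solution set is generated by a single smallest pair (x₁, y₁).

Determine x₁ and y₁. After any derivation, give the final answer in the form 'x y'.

√468 = [21; 1,1,1,2,1,1,1,42, …], period ℓ=8 (even) → k=7
k=0  a_k=21  p_k/q_k = 21/1
k=1  a_k=1  p_k/q_k = 22/1
k=2  a_k=1  p_k/q_k = 43/2
k=3  a_k=1  p_k/q_k = 65/3
k=4  a_k=2  p_k/q_k = 173/8
…
k=6  a_k=1  p_k/q_k = 411/19
k=7  a_k=1  p_k/q_k = 649/30
(x₁, y₁) = (649, 30);  649² − 468·30² = 1 ✓

649 30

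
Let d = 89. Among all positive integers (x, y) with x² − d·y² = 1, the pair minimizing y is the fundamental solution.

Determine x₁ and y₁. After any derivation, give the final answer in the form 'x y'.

√89 = [9; 2,3,3,2,18, …], period ℓ=5 (odd) → k=9
a_0=9:  p_0=9·1+0=9,  q_0=9·0+1=1
a_1=2:  p_1=2·9+1=19,  q_1=2·1+0=2
a_2=3:  p_2=3·19+9=66,  q_2=3·2+1=7
a_3=3:  p_3=3·66+19=217,  q_3=3·7+2=23
…
a_8=3:  p_8=3·66019+18934=216991,  q_8=3·6998+2007=23001
a_9=2:  p_9=2·216991+66019=500001,  q_9=2·23001+6998=53000
fundamental: x₁=500001, y₁=53000  (since 250001000001 − 89·2809000000 = 1)

500001 53000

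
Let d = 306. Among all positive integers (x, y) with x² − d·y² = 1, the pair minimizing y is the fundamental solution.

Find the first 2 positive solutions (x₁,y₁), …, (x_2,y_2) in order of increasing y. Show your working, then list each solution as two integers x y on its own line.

d=306: √d = [17; 2,34] (ℓ=2, even), read p_1/q_1
i=0: a=17 ⇒ p=17, q=1
i=1: a=2 ⇒ p=35, q=2
→ (35, 2).  Check: 35²=1225, 306·2²=1224, difference 1.
(x_2, y_2) = (35·35 + 306·2·2, 35·2 + 2·35) = (2449, 140)

35 2
2449 140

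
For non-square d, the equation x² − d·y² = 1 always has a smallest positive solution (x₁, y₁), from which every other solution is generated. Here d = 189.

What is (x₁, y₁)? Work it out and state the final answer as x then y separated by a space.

√189 → a₀=13, period (1,2,1,26); ℓ=4 even so k=3
i=0: a=13 ⇒ p=13, q=1
…
i=2: a=2 ⇒ p=41, q=3
i=3: a=1 ⇒ p=55, q=4
→ (55, 4).  Check: 55²=3025, 189·4²=3024, difference 1.

55 4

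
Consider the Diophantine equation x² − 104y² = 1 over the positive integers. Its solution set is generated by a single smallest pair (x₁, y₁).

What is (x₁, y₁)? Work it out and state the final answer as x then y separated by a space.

51 5

d=104: √d = [10; 5,20] (ℓ=2, even), read p_1/q_1
step 0: (10, 1)  from 10·(1,0) + (0,1)
step 1: (51, 5)  from 5·(10,1) + (1,0)
fundamental: x₁=51, y₁=5  (since 2601 − 104·25 = 1)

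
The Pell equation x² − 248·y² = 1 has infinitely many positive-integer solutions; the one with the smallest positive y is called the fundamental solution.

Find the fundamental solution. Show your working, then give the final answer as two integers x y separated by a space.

√248 → a₀=15, period (1,2,1,30); ℓ=4 even so k=3
step 0: (15, 1)  from 15·(1,0) + (0,1)
…
step 2: (47, 3)  from 2·(16,1) + (15,1)
step 3: (63, 4)  from 1·(47,3) + (16,1)
(x₁, y₁) = (63, 4);  63² − 248·4² = 1 ✓

63 4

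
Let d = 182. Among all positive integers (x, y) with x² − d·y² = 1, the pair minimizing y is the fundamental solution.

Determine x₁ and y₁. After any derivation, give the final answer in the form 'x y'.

√182 = [13; 2,26, …], period ℓ=2 (even) → k=1
a_0=13:  p_0=13·1+0=13,  q_0=13·0+1=1
a_1=2:  p_1=2·13+1=27,  q_1=2·1+0=2
→ (27, 2).  Check: 27²=729, 182·2²=728, difference 1.

27 2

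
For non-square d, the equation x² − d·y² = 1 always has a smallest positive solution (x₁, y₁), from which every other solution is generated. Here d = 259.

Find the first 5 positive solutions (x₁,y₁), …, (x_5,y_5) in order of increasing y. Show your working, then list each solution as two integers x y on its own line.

847225 52644
1435580401249 89202625800
2432519210895520825 151149389286757356
4121782176900479681520001 256115082676856799248400
6984153809646585277140670173625 433974201841648854097164622644

√259 → a₀=16, period (10,1,2,3,4,3,2,1,10,32); ℓ=10 even so k=9
k=0  a_k=16  p_k/q_k = 16/1
…
k=7  a_k=2  p_k/q_k = 55265/3434
k=8  a_k=1  p_k/q_k = 79196/4921
k=9  a_k=10  p_k/q_k = 847225/52644
(x₁, y₁) = (847225, 52644);  847225² − 259·52644² = 1 ✓
n=2: (847225,52644)∘(847225,52644) = (847225·847225+259·52644·52644, 847225·52644+52644·847225) = (1435580401249,89202625800)
n=3: (1435580401249,89202625800)∘(847225,52644) = (847225·1435580401249+259·52644·89202625800, 847225·89202625800+52644·1435580401249) = (2432519210895520825,151149389286757356)
n=4: (2432519210895520825,151149389286757356)∘(847225,52644) = (847225·2432519210895520825+259·52644·151149389286757356, 847225·151149389286757356+52644·2432519210895520825) = (4121782176900479681520001,256115082676856799248400)
n=5: (4121782176900479681520001,256115082676856799248400)∘(847225,52644) = (847225·4121782176900479681520001+259·52644·256115082676856799248400, 847225·256115082676856799248400+52644·4121782176900479681520001) = (6984153809646585277140670173625,433974201841648854097164622644)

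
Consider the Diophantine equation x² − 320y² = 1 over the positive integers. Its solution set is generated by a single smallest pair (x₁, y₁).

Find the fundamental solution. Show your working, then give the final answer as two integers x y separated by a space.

√320 → a₀=17, period (1,7,1,34); ℓ=4 even so k=3
step 0: (17, 1)  from 17·(1,0) + (0,1)
step 1: (18, 1)  from 1·(17,1) + (1,0)
step 2: (143, 8)  from 7·(18,1) + (17,1)
step 3: (161, 9)  from 1·(143,8) + (18,1)
(x₁, y₁) = (161, 9);  161² − 320·9² = 1 ✓

161 9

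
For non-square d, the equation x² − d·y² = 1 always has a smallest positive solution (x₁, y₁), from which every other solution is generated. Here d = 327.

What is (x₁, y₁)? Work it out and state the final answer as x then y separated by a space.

217 12

[18; 12,36] for √327; ℓ=2 ⇒ convergent index 1
step 0: (18, 1)  from 18·(1,0) + (0,1)
step 1: (217, 12)  from 12·(18,1) + (1,0)
(x₁, y₁) = (217, 12);  217² − 327·12² = 1 ✓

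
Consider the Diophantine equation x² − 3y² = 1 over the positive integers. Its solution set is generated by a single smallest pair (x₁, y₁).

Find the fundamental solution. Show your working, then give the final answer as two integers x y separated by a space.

2 1

√3 = [1; 1,2, …], period ℓ=2 (even) → k=1
k=0  a_k=1  p_k/q_k = 1/1
k=1  a_k=1  p_k/q_k = 2/1
(x₁, y₁) = (2, 1);  2² − 3·1² = 1 ✓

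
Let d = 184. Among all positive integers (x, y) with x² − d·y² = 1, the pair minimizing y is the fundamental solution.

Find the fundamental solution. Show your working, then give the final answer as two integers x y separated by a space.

24335 1794

[13; 1,1,3,2,1,2,1,2,3,1,1,26] for √184; ℓ=12 ⇒ convergent index 11
step 0: (13, 1)  from 13·(1,0) + (0,1)
…
step 7: (1153, 85)  from 1·(841,62) + (312,23)
step 8: (3147, 232)  from 2·(1153,85) + (841,62)
…
step 10: (13741, 1013)  from 1·(10594,781) + (3147,232)
step 11: (24335, 1794)  from 1·(13741,1013) + (10594,781)
(x₁, y₁) = (24335, 1794);  24335² − 184·1794² = 1 ✓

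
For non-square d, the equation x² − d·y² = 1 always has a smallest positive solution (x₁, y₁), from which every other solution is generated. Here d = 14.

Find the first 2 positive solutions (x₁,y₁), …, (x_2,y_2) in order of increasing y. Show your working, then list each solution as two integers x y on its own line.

d=14: √d = [3; 1,2,1,6] (ℓ=4, even), read p_3/q_3
step 0: (3, 1)  from 3·(1,0) + (0,1)
…
step 2: (11, 3)  from 2·(4,1) + (3,1)
step 3: (15, 4)  from 1·(11,3) + (4,1)
fundamental: x₁=15, y₁=4  (since 225 − 14·16 = 1)
(15+4√14)^2 = 449 + 120√14

15 4
449 120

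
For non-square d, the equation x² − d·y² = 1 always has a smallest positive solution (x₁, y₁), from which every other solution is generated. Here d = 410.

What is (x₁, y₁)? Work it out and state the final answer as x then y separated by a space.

d=410: √d = [20; 4,40] (ℓ=2, even), read p_1/q_1
a_0=20:  p_0=20·1+0=20,  q_0=20·0+1=1
a_1=4:  p_1=4·20+1=81,  q_1=4·1+0=4
→ (81, 4).  Check: 81²=6561, 410·4²=6560, difference 1.

81 4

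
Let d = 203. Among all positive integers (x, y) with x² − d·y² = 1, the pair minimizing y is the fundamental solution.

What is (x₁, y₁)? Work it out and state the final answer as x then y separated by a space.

57 4

√203 = [14; 4,28, …], period ℓ=2 (even) → k=1
a_0=14:  p_0=14·1+0=14,  q_0=14·0+1=1
a_1=4:  p_1=4·14+1=57,  q_1=4·1+0=4
(x₁, y₁) = (57, 4);  57² − 203·4² = 1 ✓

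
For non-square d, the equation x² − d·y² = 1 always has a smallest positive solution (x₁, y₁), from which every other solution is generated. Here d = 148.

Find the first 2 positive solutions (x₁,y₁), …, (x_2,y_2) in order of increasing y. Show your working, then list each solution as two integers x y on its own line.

√148 = [12; 6,24, …], period ℓ=2 (even) → k=1
i=0: a=12 ⇒ p=12, q=1
i=1: a=6 ⇒ p=73, q=6
fundamental: x₁=73, y₁=6  (since 5329 − 148·36 = 1)
(73+6√148)^2 = 10657 + 876√148

73 6
10657 876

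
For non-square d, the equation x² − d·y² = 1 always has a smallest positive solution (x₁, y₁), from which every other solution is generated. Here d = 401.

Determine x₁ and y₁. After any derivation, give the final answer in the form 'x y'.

801 40

d=401: √d = [20; 40] (ℓ=1, odd), read p_1/q_1
k=0  a_k=20  p_k/q_k = 20/1
k=1  a_k=40  p_k/q_k = 801/40
fundamental: x₁=801, y₁=40  (since 641601 − 401·1600 = 1)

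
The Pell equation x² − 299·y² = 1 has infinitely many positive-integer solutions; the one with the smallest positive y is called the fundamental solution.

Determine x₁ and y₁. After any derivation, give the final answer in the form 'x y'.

√299 = [17; 3,2,3,34, …], period ℓ=4 (even) → k=3
step 0: (17, 1)  from 17·(1,0) + (0,1)
…
step 2: (121, 7)  from 2·(52,3) + (17,1)
step 3: (415, 24)  from 3·(121,7) + (52,3)
fundamental: x₁=415, y₁=24  (since 172225 − 299·576 = 1)

415 24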